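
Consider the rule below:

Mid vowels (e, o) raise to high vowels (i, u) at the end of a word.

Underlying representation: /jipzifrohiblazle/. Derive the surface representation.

jipzifrohiblazli

/e/ is a mid vowel in word-final position, so it raises to [i].
The other instance of /o/ does not occur in the required environment and remains unchanged.
Surface form: [jipzifrohiblazli].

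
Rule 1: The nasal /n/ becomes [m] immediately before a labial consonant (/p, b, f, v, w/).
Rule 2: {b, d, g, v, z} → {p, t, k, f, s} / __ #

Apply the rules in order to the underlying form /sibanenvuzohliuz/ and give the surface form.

sibanemvuzohlius

Rule 1 (nasal place assimilation): /n/ precedes the labial consonant /v/, so it assimilates in place to [m]. /sibanenvuzohliuz/ → sibanemvuzohliuz.
Rule 2 (final devoicing): /z/ is a voiced obstruent in word-final position, so it devoices to [s]. /sibanemvuzohliuz/ → sibanemvuzohlius.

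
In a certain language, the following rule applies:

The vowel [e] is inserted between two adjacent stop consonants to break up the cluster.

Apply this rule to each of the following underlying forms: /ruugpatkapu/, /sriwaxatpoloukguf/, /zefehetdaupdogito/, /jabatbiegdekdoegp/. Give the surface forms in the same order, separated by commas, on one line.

ruugepatekapu, sriwaxatepoloukeguf, zefehetedaupedogito, jabatebiegedekedoegep

/ruugpatkapu/: /g/ and /p/ form a stop–stop cluster, so [e] is inserted between them. /t/ and /k/ form a stop–stop cluster, so [e] is inserted between them. → [ruugepatekapu].
/sriwaxatpoloukguf/: /t/ and /p/ form a stop–stop cluster, so [e] is inserted between them. /k/ and /g/ form a stop–stop cluster, so [e] is inserted between them. → [sriwaxatepoloukeguf].
/zefehetdaupdogito/: /t/ and /d/ form a stop–stop cluster, so [e] is inserted between them. /p/ and /d/ form a stop–stop cluster, so [e] is inserted between them. → [zefehetedaupedogito].
/jabatbiegdekdoegp/: /t/ and /b/ form a stop–stop cluster, so [e] is inserted between them. /g/ and /d/ form a stop–stop cluster, so [e] is inserted between them. /k/ and /d/ form a stop–stop cluster, so [e] is inserted between them. /g/ and /p/ form a stop–stop cluster, so [e] is inserted between them. → [jabatebiegedekedoegep].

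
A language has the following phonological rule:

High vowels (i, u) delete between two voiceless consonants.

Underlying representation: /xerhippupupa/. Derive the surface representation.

/i/ is a high vowel flanked by voiceless consonants /h/ and /p/, so it deletes.
/u/ is a high vowel flanked by voiceless consonants /p/ and /p/, so it deletes.
/u/ is a high vowel flanked by voiceless consonants /p/ and /p/, so it deletes.
Surface form: [xerhppppa].

xerhppppa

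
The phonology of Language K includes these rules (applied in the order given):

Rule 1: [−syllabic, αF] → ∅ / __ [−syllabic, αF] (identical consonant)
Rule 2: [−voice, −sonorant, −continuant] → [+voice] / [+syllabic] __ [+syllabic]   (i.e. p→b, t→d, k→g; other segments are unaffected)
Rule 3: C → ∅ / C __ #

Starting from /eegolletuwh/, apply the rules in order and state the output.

eegoleduw

Rule 1 (degemination): /ll/ is a geminate; the first /l/ deletes. /eegolletuwh/ → eegoletuwh.
Rule 2 (intervocalic voicing): /t/ is a voiceless stop between vowels /e/ and /u/, so it voices to [d]. /eegoletuwh/ → eegoleduwh.
Rule 3 (final cluster simplification): /h/ is the second consonant of a word-final cluster /wh/, so it deletes. /eegoleduwh/ → eegoleduw.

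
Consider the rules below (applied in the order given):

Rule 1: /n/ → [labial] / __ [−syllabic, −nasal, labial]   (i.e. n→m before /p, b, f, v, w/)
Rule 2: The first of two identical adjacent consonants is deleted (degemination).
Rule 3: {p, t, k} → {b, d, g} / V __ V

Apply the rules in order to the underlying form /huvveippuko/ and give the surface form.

Rule 1 (nasal place assimilation): no segment meets the environment; /huvveippuko/ is unchanged.
Rule 2 (degemination): /vv/ is a geminate; the first /v/ deletes. /pp/ is a geminate; the first /p/ deletes. /huvveippuko/ → huveipuko.
Rule 3 (intervocalic voicing): /p/ is a voiceless stop between vowels /i/ and /u/, so it voices to [b]. /k/ is a voiceless stop between vowels /u/ and /o/, so it voices to [g]. /huveipuko/ → huveibugo.

huveibugo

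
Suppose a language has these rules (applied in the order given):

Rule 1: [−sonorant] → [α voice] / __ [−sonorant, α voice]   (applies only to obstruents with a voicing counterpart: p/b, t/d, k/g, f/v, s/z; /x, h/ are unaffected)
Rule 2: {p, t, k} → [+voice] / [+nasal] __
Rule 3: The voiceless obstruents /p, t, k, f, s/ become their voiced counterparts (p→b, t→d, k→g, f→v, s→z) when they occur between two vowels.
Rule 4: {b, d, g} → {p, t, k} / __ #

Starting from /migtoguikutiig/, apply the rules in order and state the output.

miktoguigudiik

Rule 1 (regressive voicing assimilation): /g/ precedes the voiceless obstruent /t/, so it devoices to [k] by assimilation. /migtoguikutiig/ → miktoguikutiig.
Rule 2 (post-nasal voicing): no segment meets the environment; /miktoguikutiig/ is unchanged.
Rule 3 (intervocalic voicing): /k/ is a voiceless obstruent between vowels /i/ and /u/, so it voices to [g]. /t/ is a voiceless obstruent between vowels /u/ and /i/, so it voices to [d]. /miktoguikutiig/ → miktoguigudiig.
Rule 4 (final devoicing): /g/ is a voiced stop in word-final position, so it devoices to [k]. /miktoguigudiig/ → miktoguigudiik.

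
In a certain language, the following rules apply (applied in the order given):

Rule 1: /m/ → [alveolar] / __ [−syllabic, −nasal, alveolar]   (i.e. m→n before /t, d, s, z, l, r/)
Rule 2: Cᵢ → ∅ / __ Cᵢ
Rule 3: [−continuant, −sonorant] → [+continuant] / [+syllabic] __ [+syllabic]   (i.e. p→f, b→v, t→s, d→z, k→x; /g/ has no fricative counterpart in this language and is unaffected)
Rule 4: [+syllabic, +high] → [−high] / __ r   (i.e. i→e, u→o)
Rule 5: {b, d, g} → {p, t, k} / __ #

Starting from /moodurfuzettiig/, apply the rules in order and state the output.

moozorfuzesiik

Rule 1 (nasal place assimilation): no segment meets the environment; /moodurfuzettiig/ is unchanged.
Rule 2 (degemination): /tt/ is a geminate; the first /t/ deletes. /moodurfuzettiig/ → moodurfuzetiig.
Rule 3 (intervocalic spirantization): /d/ is a stop between vowels /o/ and /u/, so it spirantizes to the fricative [z]. /t/ is a stop between vowels /e/ and /i/, so it spirantizes to the fricative [s]. /moodurfuzetiig/ → moozurfuzesiig.
Rule 4 (pre-rhotic lowering): /u/ is a high vowel immediately before /r/, so it lowers to [o]. /moozurfuzesiig/ → moozorfuzesiig.
Rule 5 (final devoicing): /g/ is a voiced stop in word-final position, so it devoices to [k]. /moozorfuzesiig/ → moozorfuzesiik.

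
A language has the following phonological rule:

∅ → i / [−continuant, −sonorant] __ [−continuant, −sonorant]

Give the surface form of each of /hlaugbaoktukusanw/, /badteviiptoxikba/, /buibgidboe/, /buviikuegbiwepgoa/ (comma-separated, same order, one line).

hlaugibaokitukusanw, baditeviipitoxikiba, buibigidiboe, buviikuegibiwepigoa

/hlaugbaoktukusanw/: /g/ and /b/ form a stop–stop cluster, so [i] is inserted between them. /k/ and /t/ form a stop–stop cluster, so [i] is inserted between them. → [hlaugibaokitukusanw].
/badteviiptoxikba/: /d/ and /t/ form a stop–stop cluster, so [i] is inserted between them. /p/ and /t/ form a stop–stop cluster, so [i] is inserted between them. /k/ and /b/ form a stop–stop cluster, so [i] is inserted between them. → [baditeviipitoxikiba].
/buibgidboe/: /b/ and /g/ form a stop–stop cluster, so [i] is inserted between them. /d/ and /b/ form a stop–stop cluster, so [i] is inserted between them. → [buibigidiboe].
/buviikuegbiwepgoa/: /g/ and /b/ form a stop–stop cluster, so [i] is inserted between them. /p/ and /g/ form a stop–stop cluster, so [i] is inserted between them. → [buviikuegibiwepigoa].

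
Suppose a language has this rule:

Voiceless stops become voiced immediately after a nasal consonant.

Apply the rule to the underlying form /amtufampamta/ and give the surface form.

/t/ is a voiceless stop immediately after the nasal /m/, so it voices to [d].
/p/ is a voiceless stop immediately after the nasal /m/, so it voices to [b].
/t/ is a voiceless stop immediately after the nasal /m/, so it voices to [d].
Surface form: [amdufambamda].

amdufambamda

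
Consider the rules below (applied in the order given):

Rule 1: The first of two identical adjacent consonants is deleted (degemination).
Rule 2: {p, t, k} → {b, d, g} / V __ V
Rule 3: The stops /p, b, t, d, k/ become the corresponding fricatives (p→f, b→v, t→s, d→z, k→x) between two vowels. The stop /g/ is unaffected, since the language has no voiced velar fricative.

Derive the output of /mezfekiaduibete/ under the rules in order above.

mezfegiazuiveze

Rule 1 (degemination): no segment meets the environment; /mezfekiaduibete/ is unchanged.
Rule 2 (intervocalic voicing): /k/ is a voiceless stop between vowels /e/ and /i/, so it voices to [g]. /t/ is a voiceless stop between vowels /e/ and /e/, so it voices to [d]. /mezfekiaduibete/ → mezfegiaduibede.
Rule 3 (intervocalic spirantization): /d/ is a stop between vowels /a/ and /u/, so it spirantizes to the fricative [z]. /b/ is a stop between vowels /i/ and /e/, so it spirantizes to the fricative [v]. /d/ is a stop between vowels /e/ and /e/, so it spirantizes to the fricative [z]. /mezfegiaduibede/ → mezfegiazuiveze.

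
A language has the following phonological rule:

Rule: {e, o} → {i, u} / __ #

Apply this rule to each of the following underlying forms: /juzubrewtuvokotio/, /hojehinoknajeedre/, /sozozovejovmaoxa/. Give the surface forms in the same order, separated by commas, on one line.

/juzubrewtuvokotio/: /o/ is a mid vowel in word-final position, so it raises to [u]. → [juzubrewtuvokotiu].
/hojehinoknajeedre/: /e/ is a mid vowel in word-final position, so it raises to [i]. → [hojehinoknajeedri].
/sozozovejovmaoxa/: the rule's environment is not met; surfaces unchanged as [sozozovejovmaoxa].

juzubrewtuvokotiu, hojehinoknajeedri, sozozovejovmaoxa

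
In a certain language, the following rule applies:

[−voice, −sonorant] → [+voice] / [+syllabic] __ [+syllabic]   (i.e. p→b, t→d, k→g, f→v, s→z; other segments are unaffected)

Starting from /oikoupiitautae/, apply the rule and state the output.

/k/ is a voiceless obstruent between vowels /i/ and /o/, so it voices to [g].
/p/ is a voiceless obstruent between vowels /u/ and /i/, so it voices to [b].
/t/ is a voiceless obstruent between vowels /i/ and /a/, so it voices to [d].
/t/ is a voiceless obstruent between vowels /u/ and /a/, so it voices to [d].
Surface form: [oigoubiidaudae].

oigoubiidaudae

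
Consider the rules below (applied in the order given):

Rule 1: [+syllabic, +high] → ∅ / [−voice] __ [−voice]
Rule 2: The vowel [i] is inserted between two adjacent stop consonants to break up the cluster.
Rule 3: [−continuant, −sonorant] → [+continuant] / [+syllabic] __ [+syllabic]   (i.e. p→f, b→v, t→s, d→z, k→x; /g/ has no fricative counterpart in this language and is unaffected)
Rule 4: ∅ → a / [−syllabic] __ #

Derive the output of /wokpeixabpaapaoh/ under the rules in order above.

woxifeixavifaafaoha

Rule 1 (high vowel syncope): no segment meets the environment; /wokpeixabpaapaoh/ is unchanged.
Rule 2 (stop-cluster i-epenthesis): /k/ and /p/ form a stop–stop cluster, so [i] is inserted between them. /b/ and /p/ form a stop–stop cluster, so [i] is inserted between them. /wokpeixabpaapaoh/ → wokipeixabipaapaoh.
Rule 3 (intervocalic spirantization): /k/ is a stop between vowels /o/ and /i/, so it spirantizes to the fricative [x]. /p/ is a stop between vowels /i/ and /e/, so it spirantizes to the fricative [f]. /b/ is a stop between vowels /a/ and /i/, so it spirantizes to the fricative [v]. /p/ is a stop between vowels /i/ and /a/, so it spirantizes to the fricative [f]. /p/ is a stop between vowels /a/ and /a/, so it spirantizes to the fricative [f]. /wokipeixabipaapaoh/ → woxifeixavifaafaoh.
Rule 4 (final a-epenthesis): the form ends in the consonant /h/, so [a] is inserted word-finally. /woxifeixavifaafaoh/ → woxifeixavifaafaoha.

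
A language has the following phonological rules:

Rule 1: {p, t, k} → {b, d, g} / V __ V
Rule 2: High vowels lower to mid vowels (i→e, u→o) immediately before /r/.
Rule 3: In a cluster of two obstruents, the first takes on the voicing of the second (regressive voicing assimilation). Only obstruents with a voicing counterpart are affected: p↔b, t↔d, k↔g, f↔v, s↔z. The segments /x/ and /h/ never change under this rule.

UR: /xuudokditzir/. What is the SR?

xuudogdidzer

Rule 1 (intervocalic voicing): no segment meets the environment; /xuudokditzir/ is unchanged.
Rule 2 (pre-rhotic lowering): /i/ is a high vowel immediately before /r/, so it lowers to [e]. /xuudokditzir/ → xuudokditzer.
Rule 3 (regressive voicing assimilation): /k/ precedes the voiced obstruent /d/, so it voices to [g] by assimilation. /t/ precedes the voiced obstruent /z/, so it voices to [d] by assimilation. /xuudokditzer/ → xuudogdidzer.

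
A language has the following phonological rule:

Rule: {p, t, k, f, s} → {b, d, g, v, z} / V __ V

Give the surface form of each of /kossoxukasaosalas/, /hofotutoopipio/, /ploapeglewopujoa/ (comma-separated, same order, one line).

/kossoxukasaosalas/: /k/ is a voiceless obstruent between vowels /u/ and /a/, so it voices to [g]. /s/ is a voiceless obstruent between vowels /a/ and /a/, so it voices to [z]. /s/ is a voiceless obstruent between vowels /o/ and /a/, so it voices to [z]. → [kossoxugazaozalas].
/hofotutoopipio/: /f/ is a voiceless obstruent between vowels /o/ and /o/, so it voices to [v]. /t/ is a voiceless obstruent between vowels /o/ and /u/, so it voices to [d]. /t/ is a voiceless obstruent between vowels /u/ and /o/, so it voices to [d]. /p/ is a voiceless obstruent between vowels /o/ and /i/, so it voices to [b]. /p/ is a voiceless obstruent between vowels /i/ and /i/, so it voices to [b]. → [hovodudoobibio].
/ploapeglewopujoa/: /p/ is a voiceless obstruent between vowels /a/ and /e/, so it voices to [b]. /p/ is a voiceless obstruent between vowels /o/ and /u/, so it voices to [b]. → [ploabeglewobujoa].

kossoxugazaozalas, hovodudoobibio, ploabeglewobujoa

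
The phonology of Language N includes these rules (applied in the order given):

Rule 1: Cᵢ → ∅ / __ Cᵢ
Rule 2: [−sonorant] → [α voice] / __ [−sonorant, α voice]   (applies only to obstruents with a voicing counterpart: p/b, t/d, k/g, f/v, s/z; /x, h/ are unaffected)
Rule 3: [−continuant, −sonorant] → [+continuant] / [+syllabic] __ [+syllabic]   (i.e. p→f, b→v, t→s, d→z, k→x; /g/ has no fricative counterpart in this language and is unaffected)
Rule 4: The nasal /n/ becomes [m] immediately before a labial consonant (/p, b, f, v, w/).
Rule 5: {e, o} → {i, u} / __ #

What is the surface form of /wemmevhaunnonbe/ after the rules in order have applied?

wemefhaunombi

Rule 1 (degemination): /mm/ is a geminate; the first /m/ deletes. /nn/ is a geminate; the first /n/ deletes. /wemmevhaunnonbe/ → wemevhaunonbe.
Rule 2 (regressive voicing assimilation): /v/ precedes the voiceless obstruent /h/, so it devoices to [f] by assimilation. /wemevhaunonbe/ → wemefhaunonbe.
Rule 3 (intervocalic spirantization): no segment meets the environment; /wemefhaunonbe/ is unchanged.
Rule 4 (nasal place assimilation): /n/ precedes the labial consonant /b/, so it assimilates in place to [m]. /wemefhaunonbe/ → wemefhaunombe.
Rule 5 (final vowel raising): /e/ is a mid vowel in word-final position, so it raises to [i]. /wemefhaunombe/ → wemefhaunombi.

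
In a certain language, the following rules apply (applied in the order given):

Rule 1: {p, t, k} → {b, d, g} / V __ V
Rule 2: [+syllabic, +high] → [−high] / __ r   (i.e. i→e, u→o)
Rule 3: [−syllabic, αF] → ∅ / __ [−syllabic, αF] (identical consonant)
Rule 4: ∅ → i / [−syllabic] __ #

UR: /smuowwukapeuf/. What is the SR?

smuowugabeufi

Rule 1 (intervocalic voicing): /k/ is a voiceless stop between vowels /u/ and /a/, so it voices to [g]. /p/ is a voiceless stop between vowels /a/ and /e/, so it voices to [b]. /smuowwukapeuf/ → smuowwugabeuf.
Rule 2 (pre-rhotic lowering): no segment meets the environment; /smuowwugabeuf/ is unchanged.
Rule 3 (degemination): /ww/ is a geminate; the first /w/ deletes. /smuowwugabeuf/ → smuowugabeuf.
Rule 4 (final i-epenthesis): the form ends in the consonant /f/, so [i] is inserted word-finally. /smuowugabeuf/ → smuowugabeufi.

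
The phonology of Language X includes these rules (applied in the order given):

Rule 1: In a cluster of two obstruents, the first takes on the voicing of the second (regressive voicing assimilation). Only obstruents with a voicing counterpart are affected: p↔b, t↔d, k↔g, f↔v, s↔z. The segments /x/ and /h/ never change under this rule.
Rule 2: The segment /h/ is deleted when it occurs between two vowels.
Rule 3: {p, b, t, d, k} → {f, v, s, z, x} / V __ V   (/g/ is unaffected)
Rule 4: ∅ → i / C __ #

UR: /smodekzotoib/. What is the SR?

smozegzosoibi

Rule 1 (regressive voicing assimilation): /k/ precedes the voiced obstruent /z/, so it voices to [g] by assimilation. /smodekzotoib/ → smodegzotoib.
Rule 2 (intervocalic h-deletion): no segment meets the environment; /smodegzotoib/ is unchanged.
Rule 3 (intervocalic spirantization): /d/ is a stop between vowels /o/ and /e/, so it spirantizes to the fricative [z]. /t/ is a stop between vowels /o/ and /o/, so it spirantizes to the fricative [s]. /smodegzotoib/ → smozegzosoib.
Rule 4 (final i-epenthesis): the form ends in the consonant /b/, so [i] is inserted word-finally. /smozegzosoib/ → smozegzosoibi.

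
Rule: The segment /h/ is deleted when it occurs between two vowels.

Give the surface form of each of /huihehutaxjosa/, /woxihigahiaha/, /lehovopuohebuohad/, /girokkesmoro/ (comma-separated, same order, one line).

/huihehutaxjosa/: /h/ occurs between vowels /i/ and /e/, so it deletes. /h/ occurs between vowels /e/ and /u/, so it deletes. → [huieutaxjosa].
/woxihigahiaha/: /h/ occurs between vowels /i/ and /i/, so it deletes. /h/ occurs between vowels /a/ and /i/, so it deletes. /h/ occurs between vowels /a/ and /a/, so it deletes. → [woxiigaiaa].
/lehovopuohebuohad/: /h/ occurs between vowels /e/ and /o/, so it deletes. /h/ occurs between vowels /o/ and /e/, so it deletes. /h/ occurs between vowels /o/ and /a/, so it deletes. → [leovopuoebuoad].
/girokkesmoro/: the rule's environment is not met; surfaces unchanged as [girokkesmoro].

huieutaxjosa, woxiigaiaa, leovopuoebuoad, girokkesmoro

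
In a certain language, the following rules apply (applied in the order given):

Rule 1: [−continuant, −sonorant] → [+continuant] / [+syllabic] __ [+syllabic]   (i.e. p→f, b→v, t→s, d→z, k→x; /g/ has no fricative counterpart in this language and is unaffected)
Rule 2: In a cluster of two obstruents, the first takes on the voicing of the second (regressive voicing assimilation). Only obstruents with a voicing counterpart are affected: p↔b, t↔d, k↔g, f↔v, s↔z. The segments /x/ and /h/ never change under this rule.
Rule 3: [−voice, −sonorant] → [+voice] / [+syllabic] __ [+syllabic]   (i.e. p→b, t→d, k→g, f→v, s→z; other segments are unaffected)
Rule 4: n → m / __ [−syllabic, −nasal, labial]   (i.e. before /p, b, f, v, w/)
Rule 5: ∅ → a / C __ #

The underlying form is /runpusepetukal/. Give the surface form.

Rule 1 (intervocalic spirantization): /p/ is a stop between vowels /e/ and /e/, so it spirantizes to the fricative [f]. /t/ is a stop between vowels /e/ and /u/, so it spirantizes to the fricative [s]. /k/ is a stop between vowels /u/ and /a/, so it spirantizes to the fricative [x]. /runpusepetukal/ → runpusefesuxal.
Rule 2 (regressive voicing assimilation): no segment meets the environment; /runpusefesuxal/ is unchanged.
Rule 3 (intervocalic voicing): /s/ is a voiceless obstruent between vowels /u/ and /e/, so it voices to [z]. /f/ is a voiceless obstruent between vowels /e/ and /e/, so it voices to [v]. /s/ is a voiceless obstruent between vowels /e/ and /u/, so it voices to [z]. /runpusefesuxal/ → runpuzevezuxal.
Rule 4 (nasal place assimilation): /n/ precedes the labial consonant /p/, so it assimilates in place to [m]. /runpuzevezuxal/ → rumpuzevezuxal.
Rule 5 (final a-epenthesis): the form ends in the consonant /l/, so [a] is inserted word-finally. /rumpuzevezuxal/ → rumpuzevezuxala.

rumpuzevezuxala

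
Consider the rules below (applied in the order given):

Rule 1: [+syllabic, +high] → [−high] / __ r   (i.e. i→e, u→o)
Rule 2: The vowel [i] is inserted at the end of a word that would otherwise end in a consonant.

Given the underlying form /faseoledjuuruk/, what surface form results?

faseoledjuoruki

Rule 1 (pre-rhotic lowering): /u/ is a high vowel immediately before /r/, so it lowers to [o]. /faseoledjuuruk/ → faseoledjuoruk.
Rule 2 (final i-epenthesis): the form ends in the consonant /k/, so [i] is inserted word-finally. /faseoledjuoruk/ → faseoledjuoruki.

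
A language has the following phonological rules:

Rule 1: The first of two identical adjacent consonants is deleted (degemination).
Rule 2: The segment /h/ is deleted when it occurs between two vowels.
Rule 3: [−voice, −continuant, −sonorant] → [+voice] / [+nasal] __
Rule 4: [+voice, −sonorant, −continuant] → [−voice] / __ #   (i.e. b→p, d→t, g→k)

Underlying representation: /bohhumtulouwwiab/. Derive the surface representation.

boumdulouwiap

Rule 1 (degemination): /hh/ is a geminate; the first /h/ deletes. /ww/ is a geminate; the first /w/ deletes. /bohhumtulouwwiab/ → bohumtulouwiab.
Rule 2 (intervocalic h-deletion): /h/ occurs between vowels /o/ and /u/, so it deletes. /bohumtulouwiab/ → boumtulouwiab.
Rule 3 (post-nasal voicing): /t/ is a voiceless stop immediately after the nasal /m/, so it voices to [d]. /boumtulouwiab/ → boumdulouwiab.
Rule 4 (final devoicing): /b/ is a voiced stop in word-final position, so it devoices to [p]. /boumdulouwiab/ → boumdulouwiap.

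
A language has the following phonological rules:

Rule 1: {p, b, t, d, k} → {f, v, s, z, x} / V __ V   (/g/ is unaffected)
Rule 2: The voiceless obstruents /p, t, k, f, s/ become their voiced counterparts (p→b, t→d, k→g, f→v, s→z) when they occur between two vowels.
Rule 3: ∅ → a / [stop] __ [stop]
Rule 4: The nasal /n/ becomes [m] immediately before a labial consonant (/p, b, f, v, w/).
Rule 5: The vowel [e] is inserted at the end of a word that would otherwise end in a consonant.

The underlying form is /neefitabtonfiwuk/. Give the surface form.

Rule 1 (intervocalic spirantization): /t/ is a stop between vowels /i/ and /a/, so it spirantizes to the fricative [s]. /neefitabtonfiwuk/ → neefisabtonfiwuk.
Rule 2 (intervocalic voicing): /f/ is a voiceless obstruent between vowels /e/ and /i/, so it voices to [v]. /s/ is a voiceless obstruent between vowels /i/ and /a/, so it voices to [z]. /neefisabtonfiwuk/ → neevizabtonfiwuk.
Rule 3 (stop-cluster a-epenthesis): /b/ and /t/ form a stop–stop cluster, so [a] is inserted between them. /neevizabtonfiwuk/ → neevizabatonfiwuk.
Rule 4 (nasal place assimilation): /n/ precedes the labial consonant /f/, so it assimilates in place to [m]. /neevizabatonfiwuk/ → neevizabatomfiwuk.
Rule 5 (final e-epenthesis): the form ends in the consonant /k/, so [e] is inserted word-finally. /neevizabatomfiwuk/ → neevizabatomfiwuke.

neevizabatomfiwuke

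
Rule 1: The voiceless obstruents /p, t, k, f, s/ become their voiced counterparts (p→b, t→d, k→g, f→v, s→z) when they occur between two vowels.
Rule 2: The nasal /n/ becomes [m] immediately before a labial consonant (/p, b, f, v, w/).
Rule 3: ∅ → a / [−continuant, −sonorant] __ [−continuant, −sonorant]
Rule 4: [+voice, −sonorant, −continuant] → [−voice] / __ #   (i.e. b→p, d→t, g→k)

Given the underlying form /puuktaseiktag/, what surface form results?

puukatazeikatak

Rule 1 (intervocalic voicing): /s/ is a voiceless obstruent between vowels /a/ and /e/, so it voices to [z]. /puuktaseiktag/ → puuktazeiktag.
Rule 2 (nasal place assimilation): no segment meets the environment; /puuktazeiktag/ is unchanged.
Rule 3 (stop-cluster a-epenthesis): /k/ and /t/ form a stop–stop cluster, so [a] is inserted between them. /k/ and /t/ form a stop–stop cluster, so [a] is inserted between them. /puuktazeiktag/ → puukatazeikatag.
Rule 4 (final devoicing): /g/ is a voiced stop in word-final position, so it devoices to [k]. /puukatazeikatag/ → puukatazeikatak.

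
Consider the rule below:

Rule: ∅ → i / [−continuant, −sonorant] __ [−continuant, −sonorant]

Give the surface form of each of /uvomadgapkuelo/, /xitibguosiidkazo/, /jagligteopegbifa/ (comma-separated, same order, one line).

/uvomadgapkuelo/: /d/ and /g/ form a stop–stop cluster, so [i] is inserted between them. /p/ and /k/ form a stop–stop cluster, so [i] is inserted between them. → [uvomadigapikuelo].
/xitibguosiidkazo/: /b/ and /g/ form a stop–stop cluster, so [i] is inserted between them. /d/ and /k/ form a stop–stop cluster, so [i] is inserted between them. → [xitibiguosiidikazo].
/jagligteopegbifa/: /g/ and /t/ form a stop–stop cluster, so [i] is inserted between them. /g/ and /b/ form a stop–stop cluster, so [i] is inserted between them. → [jagligiteopegibifa].

uvomadigapikuelo, xitibiguosiidikazo, jagligiteopegibifa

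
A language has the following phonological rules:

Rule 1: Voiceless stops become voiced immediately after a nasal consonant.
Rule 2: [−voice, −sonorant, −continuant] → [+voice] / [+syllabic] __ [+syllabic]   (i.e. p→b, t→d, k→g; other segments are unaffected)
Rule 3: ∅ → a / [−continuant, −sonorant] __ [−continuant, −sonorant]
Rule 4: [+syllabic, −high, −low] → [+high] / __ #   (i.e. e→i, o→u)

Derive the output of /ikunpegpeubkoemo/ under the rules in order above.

Rule 1 (post-nasal voicing): /p/ is a voiceless stop immediately after the nasal /n/, so it voices to [b]. /ikunpegpeubkoemo/ → ikunbegpeubkoemo.
Rule 2 (intervocalic voicing): /k/ is a voiceless stop between vowels /i/ and /u/, so it voices to [g]. /ikunbegpeubkoemo/ → igunbegpeubkoemo.
Rule 3 (stop-cluster a-epenthesis): /g/ and /p/ form a stop–stop cluster, so [a] is inserted between them. /b/ and /k/ form a stop–stop cluster, so [a] is inserted between them. /igunbegpeubkoemo/ → igunbegapeubakoemo.
Rule 4 (final vowel raising): /o/ is a mid vowel in word-final position, so it raises to [u]. /igunbegapeubakoemo/ → igunbegapeubakoemu.

igunbegapeubakoemu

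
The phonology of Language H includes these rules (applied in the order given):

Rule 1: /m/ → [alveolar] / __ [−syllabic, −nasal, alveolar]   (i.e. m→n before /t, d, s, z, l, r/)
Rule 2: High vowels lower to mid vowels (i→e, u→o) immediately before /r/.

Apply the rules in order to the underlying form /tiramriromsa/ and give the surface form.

teranreronsa

Rule 1 (nasal place assimilation): /m/ precedes the alveolar consonant /r/, so it assimilates in place to [n]. /m/ precedes the alveolar consonant /s/, so it assimilates in place to [n]. /tiramriromsa/ → tiranrironsa.
Rule 2 (pre-rhotic lowering): /i/ is a high vowel immediately before /r/, so it lowers to [e]. /i/ is a high vowel immediately before /r/, so it lowers to [e]. /tiranrironsa/ → teranreronsa.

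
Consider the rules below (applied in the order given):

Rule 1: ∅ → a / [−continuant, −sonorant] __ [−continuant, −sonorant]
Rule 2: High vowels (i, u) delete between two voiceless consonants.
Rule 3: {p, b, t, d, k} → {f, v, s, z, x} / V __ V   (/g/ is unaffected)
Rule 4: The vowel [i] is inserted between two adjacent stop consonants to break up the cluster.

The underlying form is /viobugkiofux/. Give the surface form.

viovugaxiofx

Rule 1 (stop-cluster a-epenthesis): /g/ and /k/ form a stop–stop cluster, so [a] is inserted between them. /viobugkiofux/ → viobugakiofux.
Rule 2 (high vowel syncope): /u/ is a high vowel flanked by voiceless consonants /f/ and /x/, so it deletes. /viobugakiofux/ → viobugakiofx.
Rule 3 (intervocalic spirantization): /b/ is a stop between vowels /o/ and /u/, so it spirantizes to the fricative [v]. /k/ is a stop between vowels /a/ and /i/, so it spirantizes to the fricative [x]. /viobugakiofx/ → viovugaxiofx.
Rule 4 (stop-cluster i-epenthesis): no segment meets the environment; /viovugaxiofx/ is unchanged.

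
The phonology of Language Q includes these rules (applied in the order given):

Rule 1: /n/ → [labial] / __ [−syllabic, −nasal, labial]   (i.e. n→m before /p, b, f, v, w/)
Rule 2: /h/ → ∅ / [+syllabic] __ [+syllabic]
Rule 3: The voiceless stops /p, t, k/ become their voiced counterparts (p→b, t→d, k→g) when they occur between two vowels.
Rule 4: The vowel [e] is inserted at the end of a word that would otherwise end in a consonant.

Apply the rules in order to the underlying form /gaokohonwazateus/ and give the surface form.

gaogoomwazadeuse

Rule 1 (nasal place assimilation): /n/ precedes the labial consonant /w/, so it assimilates in place to [m]. /gaokohonwazateus/ → gaokohomwazateus.
Rule 2 (intervocalic h-deletion): /h/ occurs between vowels /o/ and /o/, so it deletes. /gaokohomwazateus/ → gaokoomwazateus.
Rule 3 (intervocalic voicing): /k/ is a voiceless stop between vowels /o/ and /o/, so it voices to [g]. /t/ is a voiceless stop between vowels /a/ and /e/, so it voices to [d]. /gaokoomwazateus/ → gaogoomwazadeus.
Rule 4 (final e-epenthesis): the form ends in the consonant /s/, so [e] is inserted word-finally. /gaogoomwazadeus/ → gaogoomwazadeuse.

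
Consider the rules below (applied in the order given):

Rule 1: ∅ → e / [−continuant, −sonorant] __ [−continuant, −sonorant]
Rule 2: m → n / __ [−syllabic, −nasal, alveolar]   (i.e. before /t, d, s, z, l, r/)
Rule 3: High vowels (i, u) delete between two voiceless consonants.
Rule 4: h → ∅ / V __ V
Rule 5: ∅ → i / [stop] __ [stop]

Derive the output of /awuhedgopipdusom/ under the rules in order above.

Rule 1 (stop-cluster e-epenthesis): /d/ and /g/ form a stop–stop cluster, so [e] is inserted between them. /p/ and /d/ form a stop–stop cluster, so [e] is inserted between them. /awuhedgopipdusom/ → awuhedegopipedusom.
Rule 2 (nasal place assimilation): no segment meets the environment; /awuhedegopipedusom/ is unchanged.
Rule 3 (high vowel syncope): /i/ is a high vowel flanked by voiceless consonants /p/ and /p/, so it deletes. /awuhedegopipedusom/ → awuhedegoppedusom.
Rule 4 (intervocalic h-deletion): /h/ occurs between vowels /u/ and /e/, so it deletes. /awuhedegoppedusom/ → awuedegoppedusom.
Rule 5 (stop-cluster i-epenthesis): /p/ and /p/ form a stop–stop cluster, so [i] is inserted between them. /awuedegoppedusom/ → awuedegopipedusom.

awuedegopipedusom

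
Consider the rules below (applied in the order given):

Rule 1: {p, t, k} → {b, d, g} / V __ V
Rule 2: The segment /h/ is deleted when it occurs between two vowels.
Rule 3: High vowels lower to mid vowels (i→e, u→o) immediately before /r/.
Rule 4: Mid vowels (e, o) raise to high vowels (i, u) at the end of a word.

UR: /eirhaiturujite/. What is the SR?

Rule 1 (intervocalic voicing): /t/ is a voiceless stop between vowels /i/ and /u/, so it voices to [d]. /t/ is a voiceless stop between vowels /i/ and /e/, so it voices to [d]. /eirhaiturujite/ → eirhaidurujide.
Rule 2 (intervocalic h-deletion): no segment meets the environment; /eirhaidurujide/ is unchanged.
Rule 3 (pre-rhotic lowering): /i/ is a high vowel immediately before /r/, so it lowers to [e]. /u/ is a high vowel immediately before /r/, so it lowers to [o]. /eirhaidurujide/ → eerhaidorujide.
Rule 4 (final vowel raising): /e/ is a mid vowel in word-final position, so it raises to [i]. /eerhaidorujide/ → eerhaidorujidi.

eerhaidorujidi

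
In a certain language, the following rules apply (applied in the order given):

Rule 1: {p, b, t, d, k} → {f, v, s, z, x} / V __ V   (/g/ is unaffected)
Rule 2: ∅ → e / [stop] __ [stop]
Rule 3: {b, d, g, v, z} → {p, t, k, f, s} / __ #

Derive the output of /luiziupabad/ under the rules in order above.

luiziufavat

Rule 1 (intervocalic spirantization): /p/ is a stop between vowels /u/ and /a/, so it spirantizes to the fricative [f]. /b/ is a stop between vowels /a/ and /a/, so it spirantizes to the fricative [v]. /luiziupabad/ → luiziufavad.
Rule 2 (stop-cluster e-epenthesis): no segment meets the environment; /luiziufavad/ is unchanged.
Rule 3 (final devoicing): /d/ is a voiced obstruent in word-final position, so it devoices to [t]. /luiziufavad/ → luiziufavat.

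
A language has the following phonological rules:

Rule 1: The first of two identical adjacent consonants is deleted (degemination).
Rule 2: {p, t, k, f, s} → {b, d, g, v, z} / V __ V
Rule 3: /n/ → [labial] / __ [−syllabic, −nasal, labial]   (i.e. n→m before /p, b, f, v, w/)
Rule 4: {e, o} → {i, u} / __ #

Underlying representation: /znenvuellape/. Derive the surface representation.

znemvuelabi

Rule 1 (degemination): /ll/ is a geminate; the first /l/ deletes. /znenvuellape/ → znenvuelape.
Rule 2 (intervocalic voicing): /p/ is a voiceless obstruent between vowels /a/ and /e/, so it voices to [b]. /znenvuelape/ → znenvuelabe.
Rule 3 (nasal place assimilation): /n/ precedes the labial consonant /v/, so it assimilates in place to [m]. /znenvuelabe/ → znemvuelabe.
Rule 4 (final vowel raising): /e/ is a mid vowel in word-final position, so it raises to [i]. /znemvuelabe/ → znemvuelabi.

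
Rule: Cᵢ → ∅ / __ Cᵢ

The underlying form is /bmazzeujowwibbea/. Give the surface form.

/zz/ is a geminate; the first /z/ deletes.
/ww/ is a geminate; the first /w/ deletes.
/bb/ is a geminate; the first /b/ deletes.
The other instances of /b/, /m/, /z/, /j/, /w/ do not occur in the required environment and remain unchanged.
Surface form: [bmazeujowibea].

bmazeujowibea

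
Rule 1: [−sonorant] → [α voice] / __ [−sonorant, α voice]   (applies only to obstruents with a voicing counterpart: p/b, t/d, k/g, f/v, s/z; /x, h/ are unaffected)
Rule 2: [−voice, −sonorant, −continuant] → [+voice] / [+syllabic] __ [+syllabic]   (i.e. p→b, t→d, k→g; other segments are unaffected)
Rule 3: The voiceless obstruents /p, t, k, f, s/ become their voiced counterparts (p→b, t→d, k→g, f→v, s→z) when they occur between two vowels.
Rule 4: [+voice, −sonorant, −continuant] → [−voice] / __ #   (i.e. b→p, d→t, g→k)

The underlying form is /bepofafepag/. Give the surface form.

bebovavebak

Rule 1 (regressive voicing assimilation): no segment meets the environment; /bepofafepag/ is unchanged.
Rule 2 (intervocalic voicing): /p/ is a voiceless stop between vowels /e/ and /o/, so it voices to [b]. /p/ is a voiceless stop between vowels /e/ and /a/, so it voices to [b]. /bepofafepag/ → bebofafebag.
Rule 3 (intervocalic voicing): /f/ is a voiceless obstruent between vowels /o/ and /a/, so it voices to [v]. /f/ is a voiceless obstruent between vowels /a/ and /e/, so it voices to [v]. /bebofafebag/ → bebovavebag.
Rule 4 (final devoicing): /g/ is a voiced stop in word-final position, so it devoices to [k]. /bebovavebag/ → bebovavebak.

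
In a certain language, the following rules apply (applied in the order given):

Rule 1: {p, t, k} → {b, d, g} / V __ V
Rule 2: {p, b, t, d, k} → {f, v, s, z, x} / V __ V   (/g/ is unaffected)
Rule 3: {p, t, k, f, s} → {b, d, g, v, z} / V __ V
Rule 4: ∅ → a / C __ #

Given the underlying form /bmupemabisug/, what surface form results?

Rule 1 (intervocalic voicing): /p/ is a voiceless stop between vowels /u/ and /e/, so it voices to [b]. /bmupemabisug/ → bmubemabisug.
Rule 2 (intervocalic spirantization): /b/ is a stop between vowels /u/ and /e/, so it spirantizes to the fricative [v]. /b/ is a stop between vowels /a/ and /i/, so it spirantizes to the fricative [v]. /bmubemabisug/ → bmuvemavisug.
Rule 3 (intervocalic voicing): /s/ is a voiceless obstruent between vowels /i/ and /u/, so it voices to [z]. /bmuvemavisug/ → bmuvemavizug.
Rule 4 (final a-epenthesis): the form ends in the consonant /g/, so [a] is inserted word-finally. /bmuvemavizug/ → bmuvemavizuga.

bmuvemavizuga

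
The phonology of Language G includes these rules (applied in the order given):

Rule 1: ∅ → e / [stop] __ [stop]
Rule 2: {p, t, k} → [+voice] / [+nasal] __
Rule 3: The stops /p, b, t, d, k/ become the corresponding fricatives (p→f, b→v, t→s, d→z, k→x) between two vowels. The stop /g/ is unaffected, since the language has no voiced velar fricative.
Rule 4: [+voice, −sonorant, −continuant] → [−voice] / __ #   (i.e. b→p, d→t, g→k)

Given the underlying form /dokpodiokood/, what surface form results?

doxefozioxoot

Rule 1 (stop-cluster e-epenthesis): /k/ and /p/ form a stop–stop cluster, so [e] is inserted between them. /dokpodiokood/ → dokepodiokood.
Rule 2 (post-nasal voicing): no segment meets the environment; /dokepodiokood/ is unchanged.
Rule 3 (intervocalic spirantization): /k/ is a stop between vowels /o/ and /e/, so it spirantizes to the fricative [x]. /p/ is a stop between vowels /e/ and /o/, so it spirantizes to the fricative [f]. /d/ is a stop between vowels /o/ and /i/, so it spirantizes to the fricative [z]. /k/ is a stop between vowels /o/ and /o/, so it spirantizes to the fricative [x]. /dokepodiokood/ → doxefozioxood.
Rule 4 (final devoicing): /d/ is a voiced stop in word-final position, so it devoices to [t]. /doxefozioxood/ → doxefozioxoot.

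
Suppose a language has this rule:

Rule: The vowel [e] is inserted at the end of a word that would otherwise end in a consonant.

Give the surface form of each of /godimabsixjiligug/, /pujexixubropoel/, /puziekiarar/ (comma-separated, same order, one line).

godimabsixjiliguge, pujexixubropoele, puziekiarare

/godimabsixjiligug/: the form ends in the consonant /g/, so [e] is inserted word-finally. → [godimabsixjiliguge].
/pujexixubropoel/: the form ends in the consonant /l/, so [e] is inserted word-finally. → [pujexixubropoele].
/puziekiarar/: the form ends in the consonant /r/, so [e] is inserted word-finally. → [puziekiarare].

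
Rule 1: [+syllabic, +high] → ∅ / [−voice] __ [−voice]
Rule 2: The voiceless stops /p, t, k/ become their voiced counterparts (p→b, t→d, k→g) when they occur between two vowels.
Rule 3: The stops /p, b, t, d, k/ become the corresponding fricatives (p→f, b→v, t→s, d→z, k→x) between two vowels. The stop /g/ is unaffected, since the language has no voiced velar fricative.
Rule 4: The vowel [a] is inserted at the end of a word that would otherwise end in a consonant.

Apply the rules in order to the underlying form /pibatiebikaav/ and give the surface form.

Rule 1 (high vowel syncope): no segment meets the environment; /pibatiebikaav/ is unchanged.
Rule 2 (intervocalic voicing): /t/ is a voiceless stop between vowels /a/ and /i/, so it voices to [d]. /k/ is a voiceless stop between vowels /i/ and /a/, so it voices to [g]. /pibatiebikaav/ → pibadiebigaav.
Rule 3 (intervocalic spirantization): /b/ is a stop between vowels /i/ and /a/, so it spirantizes to the fricative [v]. /d/ is a stop between vowels /a/ and /i/, so it spirantizes to the fricative [z]. /b/ is a stop between vowels /e/ and /i/, so it spirantizes to the fricative [v]. /pibadiebigaav/ → pivazievigaav.
Rule 4 (final a-epenthesis): the form ends in the consonant /v/, so [a] is inserted word-finally. /pivazievigaav/ → pivazievigaava.

pivazievigaava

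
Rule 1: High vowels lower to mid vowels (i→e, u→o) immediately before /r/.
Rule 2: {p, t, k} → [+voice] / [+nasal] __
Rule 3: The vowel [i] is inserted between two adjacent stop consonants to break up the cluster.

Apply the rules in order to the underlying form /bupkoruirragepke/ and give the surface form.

Rule 1 (pre-rhotic lowering): /i/ is a high vowel immediately before /r/, so it lowers to [e]. /bupkoruirragepke/ → bupkoruerragepke.
Rule 2 (post-nasal voicing): no segment meets the environment; /bupkoruerragepke/ is unchanged.
Rule 3 (stop-cluster i-epenthesis): /p/ and /k/ form a stop–stop cluster, so [i] is inserted between them. /p/ and /k/ form a stop–stop cluster, so [i] is inserted between them. /bupkoruerragepke/ → bupikoruerragepike.

bupikoruerragepike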